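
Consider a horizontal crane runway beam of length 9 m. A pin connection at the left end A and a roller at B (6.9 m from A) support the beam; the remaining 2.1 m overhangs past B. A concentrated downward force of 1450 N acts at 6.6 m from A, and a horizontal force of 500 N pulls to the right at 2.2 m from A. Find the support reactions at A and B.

Taking moments about A: B_y·6.9 − 1450·6.6 = 0 → B_y = 9570/6.9 = 1386.96 ≈ 1387 N.
ΣF_y = 0: A_y + 1386.96 − 1450 = 0 → A_y = 63.04 N.
ΣF_x = 0: A_x + 500 = 0 → A_x = -500.0 N.

A_x = -500.0 N, A_y = 63.04 N, B_y = 1387 N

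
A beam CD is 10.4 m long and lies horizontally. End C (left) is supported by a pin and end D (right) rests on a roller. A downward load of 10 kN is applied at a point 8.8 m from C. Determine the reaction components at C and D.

C_x = 0, C_y = 1.538 kN, D_y = 8.462 kN

Moments about C: D_y·10.4 − 10·8.8 = 0 → D_y = 88/10.4 = 8.46154 ≈ 8.462 kN.
ΣF_y = 0: C_y + 8.46154 − 10 = 0 → C_y = 1.538 kN.
ΣF_x = 0: no horizontal applied forces, so C_x = 0.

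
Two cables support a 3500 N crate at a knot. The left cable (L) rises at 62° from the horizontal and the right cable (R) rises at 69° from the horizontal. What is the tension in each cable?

ΣF_x = 0: −T_L·cos62° + T_R·cos69° = 0 → T_R = 1.31003·T_L.
ΣF_y = 0: T_L·sin62° + T_R·sin69° = 3500.
Substitute: T_L·(0.882948 + 1.31003·0.93358) = 3500 → T_L = 1661.95 ≈ 1662 N.
Then T_R = 1.31003 × 1661.95 = 2177 N.

T_L = 1662 N, T_R = 2177 N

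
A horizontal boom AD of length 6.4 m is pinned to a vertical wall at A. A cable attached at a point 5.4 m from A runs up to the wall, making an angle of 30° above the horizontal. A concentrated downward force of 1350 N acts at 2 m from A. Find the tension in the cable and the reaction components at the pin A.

ΣM about A: T·sin30°·5.4 − 1350·2 = 0 → T = 2700/(5.4·0.5) = 1000 N.
ΣF_x = 0: A_x − T·cos30° = 0 → A_x = 1000 × 0.866025 = 866.0 N.
ΣF_y = 0: A_y + T·sin30° − 1350 = 0 → A_y = 1350 − 1000 × 0.5 = 850.0 N.

T = 1000 N, A_x = 866.0 N, A_y = 850.0 N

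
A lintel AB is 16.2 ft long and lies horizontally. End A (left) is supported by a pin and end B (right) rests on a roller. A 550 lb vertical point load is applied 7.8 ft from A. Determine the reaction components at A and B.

Taking moments about A: B_y·16.2 − 550·7.8 = 0 → B_y = 4290/16.2 = 264.815 ≈ 264.8 lb.
ΣF_y = 0: A_y + 264.815 − 550 = 0 → A_y = 285.2 lb.
ΣF_x = 0: no horizontal applied forces, so A_x = 0.

A_x = 0, A_y = 285.2 lb, B_y = 264.8 lb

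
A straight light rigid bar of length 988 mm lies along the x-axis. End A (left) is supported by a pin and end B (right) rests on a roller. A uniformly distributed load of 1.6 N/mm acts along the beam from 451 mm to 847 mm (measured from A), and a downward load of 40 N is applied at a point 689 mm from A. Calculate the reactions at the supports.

Resultant of the distributed load: 1.6 × 396 = 633.6 N at 649 mm from A.
ΣM about A: B_y·988 − (1.6·396)·649 − 40·689 = 0 → B_y = 438766.4/988 = 444.096 ≈ 444.1 N.
ΣF_y = 0: A_y + 444.096 − 1.6·396 − 40 = 0 → A_y = 229.5 N.
ΣF_x = 0: no horizontal applied forces, so A_x = 0.

A_x = 0, A_y = 229.5 N, B_y = 444.1 N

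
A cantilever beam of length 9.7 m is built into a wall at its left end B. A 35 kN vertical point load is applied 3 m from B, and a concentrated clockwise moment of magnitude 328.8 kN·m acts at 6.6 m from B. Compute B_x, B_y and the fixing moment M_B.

ΣF_x = 0: B_x = 0.
ΣF_y = 0: B_y − 35 = 0 → B_y = 35.00 kN.
ΣM about B: M_B − 35·3 − 328.8 = 0 → M_B = 433.8 kN·m.

B_x = 0, B_y = 35.00 kN, M_B = 433.8 kN·m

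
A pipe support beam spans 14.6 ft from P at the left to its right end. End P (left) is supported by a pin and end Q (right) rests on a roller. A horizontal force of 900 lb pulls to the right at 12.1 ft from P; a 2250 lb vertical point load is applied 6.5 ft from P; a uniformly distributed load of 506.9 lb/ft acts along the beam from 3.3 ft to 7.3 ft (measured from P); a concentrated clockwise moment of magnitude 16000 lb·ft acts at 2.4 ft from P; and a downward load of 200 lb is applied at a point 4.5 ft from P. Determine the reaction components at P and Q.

P_x = -900.0 lb, P_y = 1582 lb, Q_y = 2895 lb

Resultant of the distributed load: 506.9 × 4 = 2027.6 lb at 5.3 ft from P.
Taking moments about P: Q_y·14.6 − 2250·6.5 − (506.9·4)·5.3 − 16000 − 200·4.5 = 0 → Q_y = 42271.28/14.6 = 2895.29 ≈ 2895 lb.
ΣF_y = 0: P_y + 2895.29 − 2250 − 506.9·4 − 200 = 0 → P_y = 1582 lb.
ΣF_x = 0: P_x + 900 = 0 → P_x = -900.0 lb.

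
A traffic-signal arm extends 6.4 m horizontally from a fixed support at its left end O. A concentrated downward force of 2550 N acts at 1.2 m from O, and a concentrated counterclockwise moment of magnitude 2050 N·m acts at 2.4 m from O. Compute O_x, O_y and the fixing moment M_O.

ΣF_x = 0: O_x = 0.
ΣF_y = 0: O_y − 2550 = 0 → O_y = 2550 N.
ΣM about O: M_O − 2550·1.2 + 2050 = 0 → M_O = 1010 N·m.

O_x = 0, O_y = 2550 N, M_O = 1010 N·m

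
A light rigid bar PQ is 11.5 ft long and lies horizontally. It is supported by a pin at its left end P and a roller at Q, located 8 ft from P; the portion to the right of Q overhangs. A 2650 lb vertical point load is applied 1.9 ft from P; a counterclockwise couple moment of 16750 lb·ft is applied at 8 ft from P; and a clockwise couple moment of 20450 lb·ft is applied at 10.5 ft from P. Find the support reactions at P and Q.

Taking moments about P: Q_y·8 − 2650·1.9 + 16750 − 20450 = 0 → Q_y = 8735/8 = 1091.88 ≈ 1092 lb.
ΣF_y = 0: P_y + 1091.88 − 2650 = 0 → P_y = 1558 lb.
ΣF_x = 0: no horizontal applied forces, so P_x = 0.

P_x = 0, P_y = 1558 lb, Q_y = 1092 lb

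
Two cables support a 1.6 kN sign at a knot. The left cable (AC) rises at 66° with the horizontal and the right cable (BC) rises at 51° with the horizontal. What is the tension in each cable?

T_AC = 1.130 kN, T_BC = 0.7304 kN

ΣF_x = 0: −T_AC·cos66° + T_BC·cos51° = 0 → T_BC = 0.646311·T_AC.
ΣF_y = 0: T_AC·sin66° + T_BC·sin51° = 1.6.
Substitute: T_AC·(0.913545 + 0.646311·0.777146) = 1.6 → T_AC = 1.13008 ≈ 1.130 kN.
Then T_BC = 0.646311 × 1.13008 = 0.7304 kN.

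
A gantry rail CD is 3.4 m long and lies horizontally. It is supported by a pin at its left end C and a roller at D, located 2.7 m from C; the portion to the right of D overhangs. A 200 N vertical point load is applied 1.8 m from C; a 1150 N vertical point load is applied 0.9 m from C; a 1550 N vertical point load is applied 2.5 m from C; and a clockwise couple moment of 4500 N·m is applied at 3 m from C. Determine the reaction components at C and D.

C_x = 0, C_y = -718.5 N, D_y = 3619 N

ΣM about C: D_y·2.7 − 200·1.8 − 1150·0.9 − 1550·2.5 − 4500 = 0 → D_y = 9770/2.7 = 3618.52 ≈ 3619 N.
ΣF_y = 0: C_y + 3618.52 − 200 − 1150 − 1550 = 0 → C_y = -718.5 N.
ΣF_x = 0: no horizontal applied forces, so C_x = 0.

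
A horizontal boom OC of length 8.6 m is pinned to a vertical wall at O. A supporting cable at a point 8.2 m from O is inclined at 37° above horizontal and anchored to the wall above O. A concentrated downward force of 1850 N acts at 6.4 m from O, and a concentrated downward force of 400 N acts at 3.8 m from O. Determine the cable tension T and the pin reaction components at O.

ΣM about O: T·sin37°·8.2 − 1850·6.4 − 400·3.8 = 0 → T = 13360/(8.2·0.601815) = 2707.26 ≈ 2707 N.
ΣF_x = 0: O_x − T·cos37° = 0 → O_x = 2707.26 × 0.798636 = 2162 N.
ΣF_y = 0: O_y + T·sin37° − 1850 − 400 = 0 → O_y = 2250 − 2707.26 × 0.601815 = 620.7 N.

T = 2707 N, O_x = 2162 N, O_y = 620.7 N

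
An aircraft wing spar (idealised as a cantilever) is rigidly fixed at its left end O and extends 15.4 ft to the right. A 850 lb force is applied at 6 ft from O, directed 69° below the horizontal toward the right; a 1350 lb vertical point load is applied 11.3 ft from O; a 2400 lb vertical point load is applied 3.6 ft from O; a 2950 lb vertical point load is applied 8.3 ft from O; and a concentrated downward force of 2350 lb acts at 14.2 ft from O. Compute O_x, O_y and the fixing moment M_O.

O_x = -304.6 lb, O_y = 9844 lb, M_O = 86510 lb·ft

ΣF_x = 0: O_x + 850·cos69° = 0 → O_x = -304.6 lb.
ΣF_y = 0: O_y − 850·sin69° − 1350 − 2400 − 2950 − 2350 = 0 → O_y = 9844 lb.
ΣM about O: M_O − 850·sin69°·6 − 1350·11.3 − 2400·3.6 − 2950·8.3 − 2350·14.2 = 0 → M_O = 86510 lb·ft.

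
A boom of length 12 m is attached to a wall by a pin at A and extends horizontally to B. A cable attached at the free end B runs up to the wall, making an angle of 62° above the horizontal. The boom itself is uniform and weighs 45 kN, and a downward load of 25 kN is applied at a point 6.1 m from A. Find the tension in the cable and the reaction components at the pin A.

T = 39.88 kN, A_x = 18.72 kN, A_y = 34.79 kN

ΣM about A: T·sin62°·12 − 45·6 − 25·6.1 = 0 → T = 422.5/(12·0.882948) = 39.8759 ≈ 39.88 kN.
ΣF_x = 0: A_x − T·cos62° = 0 → A_x = 39.8759 × 0.469472 = 18.72 kN.
ΣF_y = 0: A_y + T·sin62° − 45 − 25 = 0 → A_y = 70 − 39.8759 × 0.882948 = 34.79 kN.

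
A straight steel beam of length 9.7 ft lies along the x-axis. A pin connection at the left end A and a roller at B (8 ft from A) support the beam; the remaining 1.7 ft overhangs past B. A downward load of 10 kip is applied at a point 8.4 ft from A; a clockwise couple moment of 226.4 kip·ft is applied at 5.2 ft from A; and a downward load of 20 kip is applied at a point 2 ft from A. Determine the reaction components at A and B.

A_x = 0, A_y = -13.80 kip, B_y = 43.80 kip

Taking moments about A: B_y·8 − 10·8.4 − 226.4 − 20·2 = 0 → B_y = 350.4/8 = 43.80 kip.
ΣF_y = 0: A_y + 43.8 − 10 − 20 = 0 → A_y = -13.80 kip.
ΣF_x = 0: no horizontal applied forces, so A_x = 0.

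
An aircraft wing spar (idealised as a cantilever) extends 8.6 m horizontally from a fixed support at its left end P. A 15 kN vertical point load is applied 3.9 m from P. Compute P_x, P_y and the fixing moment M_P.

P_x = 0, P_y = 15.00 kN, M_P = 58.50 kN·m

ΣF_x = 0: P_x = 0.
ΣF_y = 0: P_y − 15 = 0 → P_y = 15.00 kN.
ΣM about P: M_P − 15·3.9 = 0 → M_P = 58.50 kN·m.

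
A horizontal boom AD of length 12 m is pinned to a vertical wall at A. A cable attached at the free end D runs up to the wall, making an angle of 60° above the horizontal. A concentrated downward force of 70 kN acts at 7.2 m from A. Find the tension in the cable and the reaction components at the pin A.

T = 48.50 kN, A_x = 24.25 kN, A_y = 28.00 kN

ΣM about A: T·sin60°·12 − 70·7.2 = 0 → T = 504/(12·0.866025) = 48.4974 ≈ 48.50 kN.
ΣF_x = 0: A_x − T·cos60° = 0 → A_x = 48.4974 × 0.5 = 24.25 kN.
ΣF_y = 0: A_y + T·sin60° − 70 = 0 → A_y = 70 − 48.4974 × 0.866025 = 28.00 kN.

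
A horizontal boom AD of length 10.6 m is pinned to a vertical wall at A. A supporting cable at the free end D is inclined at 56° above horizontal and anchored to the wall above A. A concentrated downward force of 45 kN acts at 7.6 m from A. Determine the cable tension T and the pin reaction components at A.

ΣM about A: T·sin56°·10.6 − 45·7.6 = 0 → T = 342/(10.6·0.829038) = 38.9176 ≈ 38.92 kN.
ΣF_x = 0: A_x − T·cos56° = 0 → A_x = 38.9176 × 0.559193 = 21.76 kN.
ΣF_y = 0: A_y + T·sin56° − 45 = 0 → A_y = 45 − 38.9176 × 0.829038 = 12.74 kN.

T = 38.92 kN, A_x = 21.76 kN, A_y = 12.74 kN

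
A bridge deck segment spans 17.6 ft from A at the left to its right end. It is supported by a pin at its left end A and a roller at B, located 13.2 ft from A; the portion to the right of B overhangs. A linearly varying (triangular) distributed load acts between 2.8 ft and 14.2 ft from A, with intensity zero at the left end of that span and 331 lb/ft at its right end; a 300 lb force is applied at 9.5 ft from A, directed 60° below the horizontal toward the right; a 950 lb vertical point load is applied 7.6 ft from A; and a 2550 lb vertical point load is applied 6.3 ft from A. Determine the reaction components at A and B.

Resultant of the triangular load: ½ × 331 × 11.4 = 1886.7 lb, acting at 10.4 ft from A (one-third of the span from the peak).
Taking moments about A: B_y·13.2 − (½·331·11.4)·10.4 − 300·sin60°·9.5 − 950·7.6 − 2550·6.3 = 0 → B_y = 45374.9/13.2 = 3437.49 ≈ 3437 lb.
ΣF_y = 0: A_y + 3437.49 − ½·331·11.4 − 300·sin60° − 950 − 2550 = 0 → A_y = 2209 lb.
ΣF_x = 0: A_x + 300·cos60° = 0 → A_x = -150.0 lb.

A_x = -150.0 lb, A_y = 2209 lb, B_y = 3437 lb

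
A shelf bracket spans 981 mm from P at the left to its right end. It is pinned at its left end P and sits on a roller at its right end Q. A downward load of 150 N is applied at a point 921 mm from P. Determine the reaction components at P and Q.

Taking moments about P: Q_y·981 − 150·921 = 0 → Q_y = 138150/981 = 140.826 ≈ 140.8 N.
ΣF_y = 0: P_y + 140.826 − 150 = 0 → P_y = 9.174 N.
ΣF_x = 0: no horizontal applied forces, so P_x = 0.

P_x = 0, P_y = 9.174 N, Q_y = 140.8 N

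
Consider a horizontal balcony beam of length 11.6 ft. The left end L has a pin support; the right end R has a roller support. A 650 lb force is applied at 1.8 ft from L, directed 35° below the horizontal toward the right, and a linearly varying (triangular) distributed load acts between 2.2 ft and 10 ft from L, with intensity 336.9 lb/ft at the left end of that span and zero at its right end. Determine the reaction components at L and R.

L_x = -532.4 lb, L_y = 1085 lb, R_y = 601.5 lb

Resultant of the triangular load: ½ × 336.9 × 7.8 = 1313.91 lb, acting at 4.8 ft from L (one-third of the span from the peak).
ΣM about L: R_y·11.6 − 650·sin35°·1.8 − (½·336.9·7.8)·4.8 = 0 → R_y = 6977.85/11.6 = 601.539 ≈ 601.5 lb.
ΣF_y = 0: L_y + 601.539 − 650·sin35° − ½·336.9·7.8 = 0 → L_y = 1085 lb.
ΣF_x = 0: L_x + 650·cos35° = 0 → L_x = -532.4 lb.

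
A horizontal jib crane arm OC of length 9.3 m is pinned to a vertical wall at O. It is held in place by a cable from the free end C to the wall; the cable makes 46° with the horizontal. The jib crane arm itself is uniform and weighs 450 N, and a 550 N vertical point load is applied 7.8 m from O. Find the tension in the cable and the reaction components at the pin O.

T = 954.1 N, O_x = 662.7 N, O_y = 313.7 N

ΣM about O: T·sin46°·9.3 − 450·4.65 − 550·7.8 = 0 → T = 6382.5/(9.3·0.71934) = 954.056 ≈ 954.1 N.
ΣF_x = 0: O_x − T·cos46° = 0 → O_x = 954.056 × 0.694658 = 662.7 N.
ΣF_y = 0: O_y + T·sin46° − 450 − 550 = 0 → O_y = 1000 − 954.056 × 0.71934 = 313.7 N.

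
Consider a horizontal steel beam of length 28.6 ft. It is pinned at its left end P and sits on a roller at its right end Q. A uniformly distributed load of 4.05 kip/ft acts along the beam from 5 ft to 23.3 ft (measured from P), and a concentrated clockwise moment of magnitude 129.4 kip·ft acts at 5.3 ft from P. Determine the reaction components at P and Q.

Resultant of the distributed load: 4.05 × 18.3 = 74.115 kip at 14.15 ft from P.
Taking moments about P: Q_y·28.6 − (4.05·18.3)·14.15 − 129.4 = 0 → Q_y = 1178.12725/28.6 = 41.1933 ≈ 41.19 kip.
ΣF_y = 0: P_y + 41.1933 − 4.05·18.3 = 0 → P_y = 32.92 kip.
ΣF_x = 0: no horizontal applied forces, so P_x = 0.

P_x = 0, P_y = 32.92 kip, Q_y = 41.19 kip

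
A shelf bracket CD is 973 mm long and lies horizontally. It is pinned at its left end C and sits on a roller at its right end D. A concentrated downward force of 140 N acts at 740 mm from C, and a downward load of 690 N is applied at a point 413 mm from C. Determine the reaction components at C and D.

Moments about C: D_y·973 − 140·740 − 690·413 = 0 → D_y = 388570/973 = 399.353 ≈ 399.4 N.
ΣF_y = 0: C_y + 399.353 − 140 − 690 = 0 → C_y = 430.6 N.
ΣF_x = 0: no horizontal applied forces, so C_x = 0.

C_x = 0, C_y = 430.6 N, D_y = 399.4 N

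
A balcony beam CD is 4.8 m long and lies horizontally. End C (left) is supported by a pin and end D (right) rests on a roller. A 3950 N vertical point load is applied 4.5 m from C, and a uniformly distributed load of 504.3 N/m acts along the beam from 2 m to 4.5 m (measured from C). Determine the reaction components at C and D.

C_x = 0, C_y = 654.0 N, D_y = 4557 N

Resultant of the distributed load: 504.3 × 2.5 = 1260.75 N at 3.25 m from C.
Moments about C: D_y·4.8 − 3950·4.5 − (504.3·2.5)·3.25 = 0 → D_y = 21872.4375/4.8 = 4556.76 ≈ 4557 N.
ΣF_y = 0: C_y + 4556.76 − 3950 − 504.3·2.5 = 0 → C_y = 654.0 N.
ΣF_x = 0: no horizontal applied forces, so C_x = 0.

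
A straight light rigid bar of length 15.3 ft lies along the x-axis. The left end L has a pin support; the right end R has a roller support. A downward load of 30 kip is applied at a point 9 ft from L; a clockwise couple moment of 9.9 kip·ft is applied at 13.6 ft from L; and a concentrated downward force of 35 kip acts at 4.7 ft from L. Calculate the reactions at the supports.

ΣM about L: R_y·15.3 − 30·9 − 9.9 − 35·4.7 = 0 → R_y = 444.4/15.3 = 29.0458 ≈ 29.05 kip.
ΣF_y = 0: L_y + 29.0458 − 30 − 35 = 0 → L_y = 35.95 kip.
ΣF_x = 0: no horizontal applied forces, so L_x = 0.

L_x = 0, L_y = 35.95 kip, R_y = 29.05 kip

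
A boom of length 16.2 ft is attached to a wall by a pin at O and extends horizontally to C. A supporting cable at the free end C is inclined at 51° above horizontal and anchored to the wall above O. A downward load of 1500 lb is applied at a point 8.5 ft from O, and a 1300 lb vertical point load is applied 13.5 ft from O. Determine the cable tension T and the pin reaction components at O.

T = 2407 lb, O_x = 1515 lb, O_y = 929.6 lb

ΣM about O: T·sin51°·16.2 − 1500·8.5 − 1300·13.5 = 0 → T = 30300/(16.2·0.777146) = 2406.72 ≈ 2407 lb.
ΣF_x = 0: O_x − T·cos51° = 0 → O_x = 2406.72 × 0.62932 = 1515 lb.
ΣF_y = 0: O_y + T·sin51° − 1500 − 1300 = 0 → O_y = 2800 − 2406.72 × 0.777146 = 929.6 lb.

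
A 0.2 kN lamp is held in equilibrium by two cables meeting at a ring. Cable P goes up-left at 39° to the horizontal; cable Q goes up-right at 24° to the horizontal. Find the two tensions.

T_P = 0.2051 kN, T_Q = 0.1744 kN

ΣF_x = 0: −T_P·cos39° + T_Q·cos24° = 0 → T_Q = 0.850692·T_P.
ΣF_y = 0: T_P·sin39° + T_Q·sin24° = 0.2.
Substitute: T_P·(0.62932 + 0.850692·0.406737) = 0.2 → T_P = 0.205059 ≈ 0.2051 kN.
Then T_Q = 0.850692 × 0.205059 = 0.1744 kN.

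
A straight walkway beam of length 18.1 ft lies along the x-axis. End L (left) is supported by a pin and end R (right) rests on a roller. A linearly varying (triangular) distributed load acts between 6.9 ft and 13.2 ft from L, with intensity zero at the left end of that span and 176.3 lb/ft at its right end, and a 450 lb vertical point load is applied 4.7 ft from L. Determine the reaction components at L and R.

L_x = 0, L_y = 547.9 lb, R_y = 457.4 lb

Resultant of the triangular load: ½ × 176.3 × 6.3 = 555.345 lb, acting at 11.1 ft from L (one-third of the span from the peak).
ΣM about L: R_y·18.1 − (½·176.3·6.3)·11.1 − 450·4.7 = 0 → R_y = 8279.3295/18.1 = 457.422 ≈ 457.4 lb.
ΣF_y = 0: L_y + 457.422 − ½·176.3·6.3 − 450 = 0 → L_y = 547.9 lb.
ΣF_x = 0: no horizontal applied forces, so L_x = 0.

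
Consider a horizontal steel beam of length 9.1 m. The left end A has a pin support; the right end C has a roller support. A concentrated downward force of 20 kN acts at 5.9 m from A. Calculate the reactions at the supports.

Moments about A: C_y·9.1 − 20·5.9 = 0 → C_y = 118/9.1 = 12.967 ≈ 12.97 kN.
ΣF_y = 0: A_y + 12.967 − 20 = 0 → A_y = 7.033 kN.
ΣF_x = 0: no horizontal applied forces, so A_x = 0.

A_x = 0, A_y = 7.033 kN, C_y = 12.97 kN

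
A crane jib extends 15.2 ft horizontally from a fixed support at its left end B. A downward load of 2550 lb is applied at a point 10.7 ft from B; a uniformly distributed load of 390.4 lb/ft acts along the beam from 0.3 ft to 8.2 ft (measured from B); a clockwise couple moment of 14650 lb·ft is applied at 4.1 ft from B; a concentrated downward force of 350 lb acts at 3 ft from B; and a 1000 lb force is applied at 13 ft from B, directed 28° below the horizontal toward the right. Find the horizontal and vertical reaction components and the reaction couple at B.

Resultant of the distributed load: 390.4 × 7.9 = 3084.16 lb at 4.25 ft from B.
ΣF_x = 0: B_x + 1000·cos28° = 0 → B_x = -882.9 lb.
ΣF_y = 0: B_y − 2550 − 390.4·7.9 − 350 − 1000·sin28° = 0 → B_y = 6454 lb.
ΣM about B: M_B − 2550·10.7 − (390.4·7.9)·4.25 − 14650 − 350·3 − 1000·sin28°·13 = 0 → M_B = 62200 lb·ft.

B_x = -882.9 lb, B_y = 6454 lb, M_B = 62200 lb·ft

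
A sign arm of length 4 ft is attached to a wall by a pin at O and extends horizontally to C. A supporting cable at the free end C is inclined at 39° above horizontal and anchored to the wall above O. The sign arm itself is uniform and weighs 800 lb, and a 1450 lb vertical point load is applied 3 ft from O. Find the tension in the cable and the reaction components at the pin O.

T = 2364 lb, O_x = 1837 lb, O_y = 762.5 lb

ΣM about O: T·sin39°·4 − 800·2 − 1450·3 = 0 → T = 5950/(4·0.62932) = 2363.66 ≈ 2364 lb.
ΣF_x = 0: O_x − T·cos39° = 0 → O_x = 2363.66 × 0.777146 = 1837 lb.
ΣF_y = 0: O_y + T·sin39° − 800 − 1450 = 0 → O_y = 2250 − 2363.66 × 0.62932 = 762.5 lb.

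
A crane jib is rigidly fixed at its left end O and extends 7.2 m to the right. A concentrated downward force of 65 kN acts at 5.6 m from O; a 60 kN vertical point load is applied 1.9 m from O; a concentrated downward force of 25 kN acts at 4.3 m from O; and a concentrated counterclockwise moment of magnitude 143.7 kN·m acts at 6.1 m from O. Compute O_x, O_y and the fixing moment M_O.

ΣF_x = 0: O_x = 0.
ΣF_y = 0: O_y − 65 − 60 − 25 = 0 → O_y = 150.0 kN.
ΣM about O: M_O − 65·5.6 − 60·1.9 − 25·4.3 + 143.7 = 0 → M_O = 441.8 kN·m.

O_x = 0, O_y = 150.0 kN, M_O = 441.8 kN·m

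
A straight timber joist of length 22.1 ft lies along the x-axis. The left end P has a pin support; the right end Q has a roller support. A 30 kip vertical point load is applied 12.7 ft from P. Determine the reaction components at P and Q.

Moments about P: Q_y·22.1 − 30·12.7 = 0 → Q_y = 381/22.1 = 17.2398 ≈ 17.24 kip.
ΣF_y = 0: P_y + 17.2398 − 30 = 0 → P_y = 12.76 kip.
ΣF_x = 0: no horizontal applied forces, so P_x = 0.

P_x = 0, P_y = 12.76 kip, Q_y = 17.24 kip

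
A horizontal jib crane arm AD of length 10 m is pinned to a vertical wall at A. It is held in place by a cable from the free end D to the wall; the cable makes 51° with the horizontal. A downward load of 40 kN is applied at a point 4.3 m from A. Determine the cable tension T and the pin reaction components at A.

ΣM about A: T·sin51°·10 − 40·4.3 = 0 → T = 172/(10·0.777146) = 22.1323 ≈ 22.13 kN.
ΣF_x = 0: A_x − T·cos51° = 0 → A_x = 22.1323 × 0.62932 = 13.93 kN.
ΣF_y = 0: A_y + T·sin51° − 40 = 0 → A_y = 40 − 22.1323 × 0.777146 = 22.80 kN.

T = 22.13 kN, A_x = 13.93 kN, A_y = 22.80 kN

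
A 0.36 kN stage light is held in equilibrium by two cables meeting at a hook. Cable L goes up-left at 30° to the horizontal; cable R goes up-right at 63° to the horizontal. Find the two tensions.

ΣF_x = 0: −T_L·cos30° + T_R·cos63° = 0 → T_R = 1.90758·T_L.
ΣF_y = 0: T_L·sin30° + T_R·sin63° = 0.36.
Substitute: T_L·(0.5 + 1.90758·0.891007) = 0.36 → T_L = 0.163661 ≈ 0.1637 kN.
Then T_R = 1.90758 × 0.163661 = 0.3122 kN.

T_L = 0.1637 kN, T_R = 0.3122 kN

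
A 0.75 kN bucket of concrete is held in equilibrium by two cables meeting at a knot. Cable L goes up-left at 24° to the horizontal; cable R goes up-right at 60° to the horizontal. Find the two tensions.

ΣF_x = 0: −T_L·cos24° + T_R·cos60° = 0 → T_R = 1.82709·T_L.
ΣF_y = 0: T_L·sin24° + T_R·sin60° = 0.75.
Substitute: T_L·(0.406737 + 1.82709·0.866025) = 0.75 → T_L = 0.377066 ≈ 0.3771 kN.
Then T_R = 1.82709 × 0.377066 = 0.6889 kN.

T_L = 0.3771 kN, T_R = 0.6889 kN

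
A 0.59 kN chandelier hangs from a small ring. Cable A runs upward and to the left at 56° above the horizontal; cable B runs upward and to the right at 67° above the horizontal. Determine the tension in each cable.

ΣF_x = 0: −T_A·cos56° + T_B·cos67° = 0 → T_B = 1.43115·T_A.
ΣF_y = 0: T_A·sin56° + T_B·sin67° = 0.59.
Substitute: T_A·(0.829038 + 1.43115·0.920505) = 0.59 → T_A = 0.274876 ≈ 0.2749 kN.
Then T_B = 1.43115 × 0.274876 = 0.3934 kN.

T_A = 0.2749 kN, T_B = 0.3934 kN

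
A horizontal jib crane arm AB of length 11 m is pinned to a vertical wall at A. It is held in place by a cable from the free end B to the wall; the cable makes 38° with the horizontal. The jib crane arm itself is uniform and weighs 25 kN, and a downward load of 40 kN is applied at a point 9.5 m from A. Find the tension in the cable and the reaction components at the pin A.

ΣM about A: T·sin38°·11 − 25·5.5 − 40·9.5 = 0 → T = 517.5/(11·0.615661) = 76.4145 ≈ 76.41 kN.
ΣF_x = 0: A_x − T·cos38° = 0 → A_x = 76.4145 × 0.788011 = 60.22 kN.
ΣF_y = 0: A_y + T·sin38° − 25 − 40 = 0 → A_y = 65 − 76.4145 × 0.615661 = 17.95 kN.

T = 76.41 kN, A_x = 60.22 kN, A_y = 17.95 kN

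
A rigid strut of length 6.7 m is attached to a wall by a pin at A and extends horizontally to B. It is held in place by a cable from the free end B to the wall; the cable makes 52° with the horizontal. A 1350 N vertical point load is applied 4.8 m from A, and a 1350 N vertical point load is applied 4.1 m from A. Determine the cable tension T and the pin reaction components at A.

ΣM about A: T·sin52°·6.7 − 1350·4.8 − 1350·4.1 = 0 → T = 12015/(6.7·0.788011) = 2275.71 ≈ 2276 N.
ΣF_x = 0: A_x − T·cos52° = 0 → A_x = 2275.71 × 0.615661 = 1401 N.
ΣF_y = 0: A_y + T·sin52° − 1350 − 1350 = 0 → A_y = 2700 − 2275.71 × 0.788011 = 906.7 N.

T = 2276 N, A_x = 1401 N, A_y = 906.7 N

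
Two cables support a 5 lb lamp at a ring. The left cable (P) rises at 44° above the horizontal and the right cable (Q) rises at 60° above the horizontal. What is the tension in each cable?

ΣF_x = 0: −T_P·cos44° + T_Q·cos60° = 0 → T_Q = 1.43868·T_P.
ΣF_y = 0: T_P·sin44° + T_Q·sin60° = 5.
Substitute: T_P·(0.694658 + 1.43868·0.866025) = 5 → T_P = 2.57653 ≈ 2.577 lb.
Then T_Q = 1.43868 × 2.57653 = 3.707 lb.

T_P = 2.577 lb, T_Q = 3.707 lb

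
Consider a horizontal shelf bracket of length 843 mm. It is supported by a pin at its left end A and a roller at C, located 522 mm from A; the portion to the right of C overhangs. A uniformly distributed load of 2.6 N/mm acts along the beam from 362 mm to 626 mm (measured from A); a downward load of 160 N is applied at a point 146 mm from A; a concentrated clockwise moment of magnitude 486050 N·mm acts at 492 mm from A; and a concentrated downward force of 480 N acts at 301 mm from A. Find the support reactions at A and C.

Resultant of the distributed load: 2.6 × 264 = 686.4 N at 494 mm from A.
ΣM about A: C_y·522 − (2.6·264)·494 − 160·146 − 486050 − 480·301 = 0 → C_y = 992971.6/522 = 1902.24 ≈ 1902 N.
ΣF_y = 0: A_y + 1902.24 − 2.6·264 − 160 − 480 = 0 → A_y = -575.8 N.
ΣF_x = 0: no horizontal applied forces, so A_x = 0.

A_x = 0, A_y = -575.8 N, C_y = 1902 N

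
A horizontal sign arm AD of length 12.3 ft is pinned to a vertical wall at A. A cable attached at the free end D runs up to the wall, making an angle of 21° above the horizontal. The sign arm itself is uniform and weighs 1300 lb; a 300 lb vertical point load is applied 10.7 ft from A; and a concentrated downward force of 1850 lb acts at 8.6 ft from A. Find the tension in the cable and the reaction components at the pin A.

ΣM about A: T·sin21°·12.3 − 1300·6.15 − 300·10.7 − 1850·8.6 = 0 → T = 27115/(12.3·0.358368) = 6151.42 ≈ 6151 lb.
ΣF_x = 0: A_x − T·cos21° = 0 → A_x = 6151.42 × 0.93358 = 5743 lb.
ΣF_y = 0: A_y + T·sin21° − 1300 − 300 − 1850 = 0 → A_y = 3450 − 6151.42 × 0.358368 = 1246 lb.

T = 6151 lb, A_x = 5743 lb, A_y = 1246 lb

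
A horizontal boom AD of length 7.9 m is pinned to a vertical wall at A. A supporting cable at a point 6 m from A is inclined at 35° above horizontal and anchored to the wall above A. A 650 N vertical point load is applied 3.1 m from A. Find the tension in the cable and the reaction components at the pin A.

T = 585.5 N, A_x = 479.6 N, A_y = 314.2 N

ΣM about A: T·sin35°·6 − 650·3.1 = 0 → T = 2015/(6·0.573576) = 585.508 ≈ 585.5 N.
ΣF_x = 0: A_x − T·cos35° = 0 → A_x = 585.508 × 0.819152 = 479.6 N.
ΣF_y = 0: A_y + T·sin35° − 650 = 0 → A_y = 650 − 585.508 × 0.573576 = 314.2 N.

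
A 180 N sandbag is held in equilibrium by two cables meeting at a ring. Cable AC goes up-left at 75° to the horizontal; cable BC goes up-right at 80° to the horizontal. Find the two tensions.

ΣF_x = 0: −T_AC·cos75° + T_BC·cos80° = 0 → T_BC = 1.49048·T_AC.
ΣF_y = 0: T_AC·sin75° + T_BC·sin80° = 180.
Substitute: T_AC·(0.965926 + 1.49048·0.984808) = 180 → T_AC = 73.9596 ≈ 73.96 N.
Then T_BC = 1.49048 × 73.9596 = 110.2 N.

T_AC = 73.96 N, T_BC = 110.2 N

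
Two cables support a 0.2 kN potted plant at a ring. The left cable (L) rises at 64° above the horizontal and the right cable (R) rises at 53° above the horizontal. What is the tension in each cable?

T_L = 0.1351 kN, T_R = 0.09840 kN

ΣF_x = 0: −T_L·cos64° + T_R·cos53° = 0 → T_R = 0.728415·T_L.
ΣF_y = 0: T_L·sin64° + T_R·sin53° = 0.2.
Substitute: T_L·(0.898794 + 0.728415·0.798636) = 0.2 → T_L = 0.135087 ≈ 0.1351 kN.
Then T_R = 0.728415 × 0.135087 = 0.09840 kN.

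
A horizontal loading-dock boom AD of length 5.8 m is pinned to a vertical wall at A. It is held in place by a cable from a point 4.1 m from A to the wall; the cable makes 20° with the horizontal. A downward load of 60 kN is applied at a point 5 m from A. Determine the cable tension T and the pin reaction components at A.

ΣM about A: T·sin20°·4.1 − 60·5 = 0 → T = 300/(4.1·0.34202) = 213.937 ≈ 213.9 kN.
ΣF_x = 0: A_x − T·cos20° = 0 → A_x = 213.937 × 0.939693 = 201.0 kN.
ΣF_y = 0: A_y + T·sin20° − 60 = 0 → A_y = 60 − 213.937 × 0.34202 = -13.17 kN.

T = 213.9 kN, A_x = 201.0 kN, A_y = -13.17 kN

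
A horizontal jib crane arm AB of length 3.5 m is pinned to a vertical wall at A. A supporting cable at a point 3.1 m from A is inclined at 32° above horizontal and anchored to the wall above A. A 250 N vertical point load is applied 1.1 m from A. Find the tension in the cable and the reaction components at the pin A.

T = 167.4 N, A_x = 142.0 N, A_y = 161.3 N

ΣM about A: T·sin32°·3.1 − 250·1.1 = 0 → T = 275/(3.1·0.529919) = 167.402 ≈ 167.4 N.
ΣF_x = 0: A_x − T·cos32° = 0 → A_x = 167.402 × 0.848048 = 142.0 N.
ΣF_y = 0: A_y + T·sin32° − 250 = 0 → A_y = 250 − 167.402 × 0.529919 = 161.3 N.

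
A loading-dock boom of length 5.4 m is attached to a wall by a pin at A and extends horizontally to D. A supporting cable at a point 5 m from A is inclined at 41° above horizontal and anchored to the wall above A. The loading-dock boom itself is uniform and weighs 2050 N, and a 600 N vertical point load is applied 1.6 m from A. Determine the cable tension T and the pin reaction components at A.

T = 1980 N, A_x = 1494 N, A_y = 1351 N

ΣM about A: T·sin41°·5 − 2050·2.7 − 600·1.6 = 0 → T = 6495/(5·0.656059) = 1980 N.
ΣF_x = 0: A_x − T·cos41° = 0 → A_x = 1980 × 0.75471 = 1494 N.
ΣF_y = 0: A_y + T·sin41° − 2050 − 600 = 0 → A_y = 2650 − 1980 × 0.656059 = 1351 N.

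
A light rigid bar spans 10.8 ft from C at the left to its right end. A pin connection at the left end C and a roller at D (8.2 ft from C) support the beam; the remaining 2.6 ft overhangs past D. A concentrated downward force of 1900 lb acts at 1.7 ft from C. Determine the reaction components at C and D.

C_x = 0, C_y = 1506 lb, D_y = 393.9 lb

ΣM about C: D_y·8.2 − 1900·1.7 = 0 → D_y = 3230/8.2 = 393.902 ≈ 393.9 lb.
ΣF_y = 0: C_y + 393.902 − 1900 = 0 → C_y = 1506 lb.
ΣF_x = 0: no horizontal applied forces, so C_x = 0.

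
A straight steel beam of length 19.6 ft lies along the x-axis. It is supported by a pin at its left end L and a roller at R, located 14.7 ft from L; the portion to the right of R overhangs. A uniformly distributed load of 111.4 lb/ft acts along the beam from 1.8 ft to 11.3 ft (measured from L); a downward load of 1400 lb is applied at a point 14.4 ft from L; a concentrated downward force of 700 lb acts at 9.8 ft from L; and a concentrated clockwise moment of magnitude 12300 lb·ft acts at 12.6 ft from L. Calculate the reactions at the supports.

L_x = 0, L_y = 11.91 lb, R_y = 3146 lb

Resultant of the distributed load: 111.4 × 9.5 = 1058.3 lb at 6.55 ft from L.
Moments about L: R_y·14.7 − (111.4·9.5)·6.55 − 1400·14.4 − 700·9.8 − 12300 = 0 → R_y = 46251.865/14.7 = 3146.39 ≈ 3146 lb.
ΣF_y = 0: L_y + 3146.39 − 111.4·9.5 − 1400 − 700 = 0 → L_y = 11.91 lb.
ΣF_x = 0: no horizontal applied forces, so L_x = 0.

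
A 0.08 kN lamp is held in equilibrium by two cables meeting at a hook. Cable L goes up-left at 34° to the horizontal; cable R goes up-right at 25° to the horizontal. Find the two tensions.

T_L = 0.08459 kN, T_R = 0.07737 kN

ΣF_x = 0: −T_L·cos34° + T_R·cos25° = 0 → T_R = 0.914742·T_L.
ΣF_y = 0: T_L·sin34° + T_R·sin25° = 0.08.
Substitute: T_L·(0.559193 + 0.914742·0.422618) = 0.08 → T_L = 0.0845863 ≈ 0.08459 kN.
Then T_R = 0.914742 × 0.0845863 = 0.07737 kN.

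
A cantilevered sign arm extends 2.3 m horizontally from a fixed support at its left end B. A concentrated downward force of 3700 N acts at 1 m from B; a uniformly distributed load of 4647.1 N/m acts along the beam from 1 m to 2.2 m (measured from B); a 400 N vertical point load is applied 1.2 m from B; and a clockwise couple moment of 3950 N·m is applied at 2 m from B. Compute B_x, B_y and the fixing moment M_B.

Resultant of the distributed load: 4647.1 × 1.2 = 5576.52 N at 1.6 m from B.
ΣF_x = 0: B_x = 0.
ΣF_y = 0: B_y − 3700 − 4647.1·1.2 − 400 = 0 → B_y = 9677 N.
ΣM about B: M_B − 3700·1 − (4647.1·1.2)·1.6 − 400·1.2 − 3950 = 0 → M_B = 17050 N·m.

B_x = 0, B_y = 9677 N, M_B = 17050 N·m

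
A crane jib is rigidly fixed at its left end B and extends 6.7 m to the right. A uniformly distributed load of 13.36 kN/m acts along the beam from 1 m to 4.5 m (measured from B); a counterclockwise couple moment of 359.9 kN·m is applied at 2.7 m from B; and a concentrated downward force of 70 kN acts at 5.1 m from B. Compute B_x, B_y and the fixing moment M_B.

B_x = 0, B_y = 116.8 kN, M_B = 125.7 kN·m

Resultant of the distributed load: 13.36 × 3.5 = 46.76 kN at 2.75 m from B.
ΣF_x = 0: B_x = 0.
ΣF_y = 0: B_y − 13.36·3.5 − 70 = 0 → B_y = 116.8 kN.
ΣM about B: M_B − (13.36·3.5)·2.75 + 359.9 − 70·5.1 = 0 → M_B = 125.7 kN·m.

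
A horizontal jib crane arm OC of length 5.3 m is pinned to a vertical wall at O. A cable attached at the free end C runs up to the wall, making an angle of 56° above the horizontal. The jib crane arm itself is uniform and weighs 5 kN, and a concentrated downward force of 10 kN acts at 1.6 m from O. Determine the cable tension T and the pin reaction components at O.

T = 6.657 kN, O_x = 3.723 kN, O_y = 9.481 kN

ΣM about O: T·sin56°·5.3 − 5·2.65 − 10·1.6 = 0 → T = 29.25/(5.3·0.829038) = 6.65695 ≈ 6.657 kN.
ΣF_x = 0: O_x − T·cos56° = 0 → O_x = 6.65695 × 0.559193 = 3.723 kN.
ΣF_y = 0: O_y + T·sin56° − 5 − 10 = 0 → O_y = 15 − 6.65695 × 0.829038 = 9.481 kN.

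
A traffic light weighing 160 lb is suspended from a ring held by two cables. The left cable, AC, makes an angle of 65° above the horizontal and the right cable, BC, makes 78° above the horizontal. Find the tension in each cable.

ΣF_x = 0: −T_AC·cos65° + T_BC·cos78° = 0 → T_BC = 2.03268·T_AC.
ΣF_y = 0: T_AC·sin65° + T_BC·sin78° = 160.
Substitute: T_AC·(0.906308 + 2.03268·0.978148) = 160 → T_AC = 55.2759 ≈ 55.28 lb.
Then T_BC = 2.03268 × 55.2759 = 112.4 lb.

T_AC = 55.28 lb, T_BC = 112.4 lb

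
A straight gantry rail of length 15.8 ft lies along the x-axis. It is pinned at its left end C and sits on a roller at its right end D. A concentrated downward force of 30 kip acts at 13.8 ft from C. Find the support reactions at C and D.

C_x = 0, C_y = 3.797 kip, D_y = 26.20 kip

ΣM about C: D_y·15.8 − 30·13.8 = 0 → D_y = 414/15.8 = 26.2025 ≈ 26.20 kip.
ΣF_y = 0: C_y + 26.2025 − 30 = 0 → C_y = 3.797 kip.
ΣF_x = 0: no horizontal applied forces, so C_x = 0.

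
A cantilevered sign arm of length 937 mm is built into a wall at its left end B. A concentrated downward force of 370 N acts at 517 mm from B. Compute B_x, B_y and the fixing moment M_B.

ΣF_x = 0: B_x = 0.
ΣF_y = 0: B_y − 370 = 0 → B_y = 370.0 N.
ΣM about B: M_B − 370·517 = 0 → M_B = 191300 N·mm.

B_x = 0, B_y = 370.0 N, M_B = 191300 N·mm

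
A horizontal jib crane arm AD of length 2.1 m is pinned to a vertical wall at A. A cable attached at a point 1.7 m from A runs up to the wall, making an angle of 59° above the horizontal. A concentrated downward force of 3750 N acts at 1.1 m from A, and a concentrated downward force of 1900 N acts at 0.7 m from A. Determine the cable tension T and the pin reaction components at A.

ΣM about A: T·sin59°·1.7 − 3750·1.1 − 1900·0.7 = 0 → T = 5455/(1.7·0.857167) = 3743.52 ≈ 3744 N.
ΣF_x = 0: A_x − T·cos59° = 0 → A_x = 3743.52 × 0.515038 = 1928 N.
ΣF_y = 0: A_y + T·sin59° − 3750 − 1900 = 0 → A_y = 5650 − 3743.52 × 0.857167 = 2441 N.

T = 3744 N, A_x = 1928 N, A_y = 2441 N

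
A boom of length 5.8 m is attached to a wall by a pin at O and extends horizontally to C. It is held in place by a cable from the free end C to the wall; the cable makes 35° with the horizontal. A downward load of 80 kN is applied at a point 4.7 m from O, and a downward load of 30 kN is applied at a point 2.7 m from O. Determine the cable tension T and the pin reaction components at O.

T = 137.4 kN, O_x = 112.5 kN, O_y = 31.21 kN

ΣM about O: T·sin35°·5.8 − 80·4.7 − 30·2.7 = 0 → T = 457/(5.8·0.573576) = 137.372 ≈ 137.4 kN.
ΣF_x = 0: O_x − T·cos35° = 0 → O_x = 137.372 × 0.819152 = 112.5 kN.
ΣF_y = 0: O_y + T·sin35° − 80 − 30 = 0 → O_y = 110 − 137.372 × 0.573576 = 31.21 kN.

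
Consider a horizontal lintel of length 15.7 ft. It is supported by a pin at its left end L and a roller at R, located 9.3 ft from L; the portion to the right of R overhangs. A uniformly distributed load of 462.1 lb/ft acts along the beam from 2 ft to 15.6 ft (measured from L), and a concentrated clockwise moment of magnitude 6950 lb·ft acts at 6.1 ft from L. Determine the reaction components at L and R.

Resultant of the distributed load: 462.1 × 13.6 = 6284.56 lb at 8.8 ft from L.
ΣM about L: R_y·9.3 − (462.1·13.6)·8.8 − 6950 = 0 → R_y = 62254.128/9.3 = 6693.99 ≈ 6694 lb.
ΣF_y = 0: L_y + 6693.99 − 462.1·13.6 = 0 → L_y = -409.4 lb.
ΣF_x = 0: no horizontal applied forces, so L_x = 0.

L_x = 0, L_y = -409.4 lb, R_y = 6694 lb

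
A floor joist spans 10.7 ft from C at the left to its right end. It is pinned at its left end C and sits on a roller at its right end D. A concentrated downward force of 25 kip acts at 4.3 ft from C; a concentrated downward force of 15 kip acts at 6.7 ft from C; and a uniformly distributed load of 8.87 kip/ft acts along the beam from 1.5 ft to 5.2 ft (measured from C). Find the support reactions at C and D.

C_x = 0, C_y = 43.10 kip, D_y = 29.71 kip

Resultant of the distributed load: 8.87 × 3.7 = 32.819 kip at 3.35 ft from C.
ΣM about C: D_y·10.7 − 25·4.3 − 15·6.7 − (8.87·3.7)·3.35 = 0 → D_y = 317.94365/10.7 = 29.7144 ≈ 29.71 kip.
ΣF_y = 0: C_y + 29.7144 − 25 − 15 − 8.87·3.7 = 0 → C_y = 43.10 kip.
ΣF_x = 0: no horizontal applied forces, so C_x = 0.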